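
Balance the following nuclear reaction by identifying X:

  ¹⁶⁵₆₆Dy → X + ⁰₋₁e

Ho-165

Conserve mass number: 165 = A + 0, so A = 165.
Conserve atomic number: 66 = Z − 1, so Z = 67.
Z = 67 is holmium, so the species is ¹⁶⁵₆₇Ho.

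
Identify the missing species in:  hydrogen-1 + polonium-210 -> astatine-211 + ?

Conserve mass number: 1 + 210 = 211 + A, so A = 0.
Conserve atomic number: 1 + 84 = 85 + Z, so Z = 0.
A = 0 and Z = 0 is γ — a gamma ray.

gamma ray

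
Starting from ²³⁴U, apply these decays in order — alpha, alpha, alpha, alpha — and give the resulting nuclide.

Start: (A, Z) = (234, 92).
After α: (230, 90).
After α: (226, 88).
After α: (222, 86).
After α: (218, 84).
Z = 84 is polonium.

Po-218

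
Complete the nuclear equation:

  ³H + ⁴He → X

Conserve mass number: 3 + 4 = A, so A = 7.
Conserve atomic number: 1 + 2 = Z, so Z = 3.
Z = 3 is lithium, so the species is ⁷Li.

Li-7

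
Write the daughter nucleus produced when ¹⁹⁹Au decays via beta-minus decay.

Beta-minus decay: mass number changes by +0, atomic number by +1.
A: 199 = 199; Z: 79 + 1 = 80.
Z = 80 is mercury, so the daughter is ¹⁹⁹Hg.

Hg-199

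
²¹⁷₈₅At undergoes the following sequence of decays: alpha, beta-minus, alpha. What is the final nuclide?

Pb-209

Start: (A, Z) = (217, 85).
After α: (213, 83).
After β⁻: (213, 84).
After α: (209, 82).
Z = 82 is lead.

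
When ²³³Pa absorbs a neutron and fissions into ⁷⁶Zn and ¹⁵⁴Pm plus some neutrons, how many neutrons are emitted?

Conserve mass number: 234 = 76 + 154 + k, so k = 234 − 230 = 4.
Check atomic number: 91 = 30 + 61 + 0 = 91. ✓

4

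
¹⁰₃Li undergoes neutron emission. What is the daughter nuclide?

Li-9

Neutron emission: mass number changes by -1, atomic number by +0.
A: 10 − 1 = 9; Z: 3 = 3.
Z = 3 is lithium, so the daughter is ⁹₃Li.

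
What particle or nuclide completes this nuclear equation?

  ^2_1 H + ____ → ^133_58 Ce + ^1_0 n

La-132

Conserve mass number: 2 + A = 133 + 1, so A = 132.
Conserve atomic number: 1 + Z = 58 + 0, so Z = 57.
Z = 57 is lanthanum, so the species is ^132_57 La.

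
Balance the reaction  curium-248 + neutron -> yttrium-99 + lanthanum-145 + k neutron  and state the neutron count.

5

Conserve mass number: 249 = 99 + 145 + k, so k = 249 − 244 = 5.
Check atomic number: 96 = 39 + 57 + 0 = 96. ✓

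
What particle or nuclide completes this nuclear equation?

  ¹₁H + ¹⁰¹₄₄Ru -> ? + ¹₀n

Conserve mass number: 1 + 101 = A + 1, so A = 101.
Conserve atomic number: 1 + 44 = Z + 0, so Z = 45.
Z = 45 is rhodium, so the species is ¹⁰¹₄₅Rh.

Rh-101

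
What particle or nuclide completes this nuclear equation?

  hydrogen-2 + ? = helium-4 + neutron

triton

Conserve mass number: 2 + A = 4 + 1, so A = 3.
Conserve atomic number: 1 + Z = 2 + 0, so Z = 1.
A = 3 and Z = 1 is hydrogen-3 — a triton.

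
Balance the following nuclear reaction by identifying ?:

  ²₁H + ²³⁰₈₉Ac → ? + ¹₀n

Th-231

Conserve mass number: 2 + 230 = A + 1, so A = 231.
Conserve atomic number: 1 + 89 = Z + 0, so Z = 90.
Z = 90 is thorium, so the species is ²³¹₉₀Th.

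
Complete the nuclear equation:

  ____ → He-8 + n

Conserve mass number: A = 8 + 1, so A = 9.
Conserve atomic number: Z = 2 + 0, so Z = 2.
Z = 2 is helium, so the species is He-9.

He-9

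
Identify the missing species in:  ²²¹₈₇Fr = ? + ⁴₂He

Conserve mass number: 221 = A + 4, so A = 217.
Conserve atomic number: 87 = Z + 2, so Z = 85.
Z = 85 is astatine, so the species is ²¹⁷₈₅At.

At-217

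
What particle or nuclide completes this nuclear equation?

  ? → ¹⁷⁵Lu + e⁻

Conserve mass number: A = 175 + 0, so A = 175.
Conserve atomic number: Z = 71 − 1, so Z = 70.
Z = 70 is ytterbium, so the species is ¹⁷⁵Yb.

Yb-175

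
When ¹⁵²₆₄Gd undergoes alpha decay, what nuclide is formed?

Sm-148

Alpha decay: mass number changes by -4, atomic number by -2.
A: 152 − 4 = 148; Z: 64 − 2 = 62.
Z = 62 is samarium, so the daughter is ¹⁴⁸₆₂Sm.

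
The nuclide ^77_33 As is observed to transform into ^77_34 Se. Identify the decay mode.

beta-minus decay

ΔA = 77 − 77 = 0; ΔZ = 34 − 33 = +1.
A is unchanged and Z rises by 1 — a neutron has become a proton (β⁻ decay).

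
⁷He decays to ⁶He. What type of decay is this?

ΔA = 6 − 7 = -1; ΔZ = 2 − 2 = +0.
A drops by 1 with Z unchanged — a neutron was emitted.

neutron emission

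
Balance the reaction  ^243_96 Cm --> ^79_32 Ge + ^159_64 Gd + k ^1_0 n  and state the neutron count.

5

Conserve mass number: 243 = 79 + 159 + k, so k = 243 − 238 = 5.
Check atomic number: 96 = 32 + 64 + 0 = 96. ✓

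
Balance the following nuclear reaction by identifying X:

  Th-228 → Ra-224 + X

alpha particle

Conserve mass number: 228 = 224 + A, so A = 4.
Conserve atomic number: 90 = 88 + Z, so Z = 2.
A = 4 and Z = 2 is He-4 — an alpha particle.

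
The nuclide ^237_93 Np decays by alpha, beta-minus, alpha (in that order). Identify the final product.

Start: (A, Z) = (237, 93).
After α: (233, 91).
After β⁻: (233, 92).
After α: (229, 90).
Z = 90 is thorium.

Th-229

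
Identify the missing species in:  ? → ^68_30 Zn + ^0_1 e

Ga-68

Conserve mass number: A = 68 + 0, so A = 68.
Conserve atomic number: Z = 30 + 1, so Z = 31.
Z = 31 is gallium, so the species is ^68_31 Ga.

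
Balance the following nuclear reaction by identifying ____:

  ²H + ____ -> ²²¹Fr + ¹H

Conserve mass number: 2 + A = 221 + 1, so A = 220.
Conserve atomic number: 1 + Z = 87 + 1, so Z = 87.
Z = 87 is francium, so the species is ²²⁰Fr.

Fr-220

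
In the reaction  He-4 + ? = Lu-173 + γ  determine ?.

Tm-169

Conserve mass number: 4 + A = 173 + 0, so A = 169.
Conserve atomic number: 2 + Z = 71 + 0, so Z = 69.
Z = 69 is thulium, so the species is Tm-169.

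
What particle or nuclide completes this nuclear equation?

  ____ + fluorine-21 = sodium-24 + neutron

Conserve mass number: A + 21 = 24 + 1, so A = 4.
Conserve atomic number: Z + 9 = 11 + 0, so Z = 2.
A = 4 and Z = 2 is helium-4 — an alpha particle.

alpha particle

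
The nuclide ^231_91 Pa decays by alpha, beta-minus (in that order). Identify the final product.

Start: (A, Z) = (231, 91).
After α: (227, 89).
After β⁻: (227, 90).
Z = 90 is thorium.

Th-227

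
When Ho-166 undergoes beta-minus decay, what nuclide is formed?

Er-166

Beta-minus decay: mass number changes by +0, atomic number by +1.
A: 166 = 166; Z: 67 + 1 = 68.
Z = 68 is erbium, so the daughter is Er-166.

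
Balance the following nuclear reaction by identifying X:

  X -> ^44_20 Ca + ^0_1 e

Sc-44

Conserve mass number: A = 44 + 0, so A = 44.
Conserve atomic number: Z = 20 + 1, so Z = 21.
Z = 21 is scandium, so the species is ^44_21 Sc.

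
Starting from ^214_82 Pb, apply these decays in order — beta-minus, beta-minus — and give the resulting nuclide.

Po-214

Start: (A, Z) = (214, 82).
After β⁻: (214, 83).
After β⁻: (214, 84).
Z = 84 is polonium.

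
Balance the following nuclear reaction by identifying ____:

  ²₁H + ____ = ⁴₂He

deuteron

Conserve mass number: 2 + A = 4, so A = 2.
Conserve atomic number: 1 + Z = 2, so Z = 1.
A = 2 and Z = 1 is ²₁H — a deuteron.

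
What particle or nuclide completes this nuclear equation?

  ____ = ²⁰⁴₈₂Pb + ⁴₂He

Po-208

Conserve mass number: A = 204 + 4, so A = 208.
Conserve atomic number: Z = 82 + 2, so Z = 84.
Z = 84 is polonium, so the species is ²⁰⁸₈₄Po.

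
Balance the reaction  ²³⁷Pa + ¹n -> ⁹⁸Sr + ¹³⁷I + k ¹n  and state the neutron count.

3

Conserve mass number: 238 = 98 + 137 + k, so k = 238 − 235 = 3.
Check atomic number: 91 = 38 + 53 + 0 = 91. ✓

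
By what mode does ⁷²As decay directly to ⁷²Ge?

ΔA = 72 − 72 = 0; ΔZ = 32 − 33 = -1.
A is unchanged and Z drops by 1 — a proton has become a neutron (β⁺ emission or electron capture).

beta-plus decay or electron capture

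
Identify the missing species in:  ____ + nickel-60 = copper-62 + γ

Conserve mass number: A + 60 = 62 + 0, so A = 2.
Conserve atomic number: Z + 28 = 29 + 0, so Z = 1.
A = 2 and Z = 1 is hydrogen-2 — a deuteron.

deuteron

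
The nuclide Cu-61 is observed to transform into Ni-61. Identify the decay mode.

ΔA = 61 − 61 = 0; ΔZ = 28 − 29 = -1.
A is unchanged and Z drops by 1 — a proton has become a neutron (β⁺ emission or electron capture).

beta-plus decay or electron capture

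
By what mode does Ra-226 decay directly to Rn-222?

ΔA = 222 − 226 = -4; ΔZ = 86 − 88 = -2.
A drops by 4 and Z drops by 2 — the signature of alpha emission.

alpha decay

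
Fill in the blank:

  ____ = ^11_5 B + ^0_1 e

Conserve mass number: A = 11 + 0, so A = 11.
Conserve atomic number: Z = 5 + 1, so Z = 6.
Z = 6 is carbon, so the species is ^11_6 C.

C-11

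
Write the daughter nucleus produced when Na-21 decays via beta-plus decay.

Ne-21

Beta-plus decay: mass number changes by +0, atomic number by -1.
A: 21 = 21; Z: 11 − 1 = 10.
Z = 10 is neon, so the daughter is Ne-21.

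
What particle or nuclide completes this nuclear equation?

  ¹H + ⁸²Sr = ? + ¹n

Y-82

Conserve mass number: 1 + 82 = A + 1, so A = 82.
Conserve atomic number: 1 + 38 = Z + 0, so Z = 39.
Z = 39 is yttrium, so the species is ⁸²Y.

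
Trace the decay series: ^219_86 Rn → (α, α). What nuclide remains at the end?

Pb-211

Start: (A, Z) = (219, 86).
After α: (215, 84).
After α: (211, 82).
Z = 82 is lead.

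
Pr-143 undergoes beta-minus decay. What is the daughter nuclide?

Beta-minus decay: mass number changes by +0, atomic number by +1.
A: 143 = 143; Z: 59 + 1 = 60.
Z = 60 is neodymium, so the daughter is Nd-143.

Nd-143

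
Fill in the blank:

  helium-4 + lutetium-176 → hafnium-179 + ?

Conserve mass number: 4 + 176 = 179 + A, so A = 1.
Conserve atomic number: 2 + 71 = 72 + Z, so Z = 1.
A = 1 and Z = 1 is hydrogen-1 — a proton.

proton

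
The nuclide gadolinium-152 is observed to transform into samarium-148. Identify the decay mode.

alpha decay

ΔA = 148 − 152 = -4; ΔZ = 62 − 64 = -2.
A drops by 4 and Z drops by 2 — the signature of alpha emission.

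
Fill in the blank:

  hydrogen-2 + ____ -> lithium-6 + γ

Conserve mass number: 2 + A = 6 + 0, so A = 4.
Conserve atomic number: 1 + Z = 3 + 0, so Z = 2.
A = 4 and Z = 2 is helium-4 — an alpha particle.

alpha particle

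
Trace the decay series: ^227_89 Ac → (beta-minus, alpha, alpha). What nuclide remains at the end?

Rn-219

Start: (A, Z) = (227, 89).
After β⁻: (227, 90).
After α: (223, 88).
After α: (219, 86).
Z = 86 is radon.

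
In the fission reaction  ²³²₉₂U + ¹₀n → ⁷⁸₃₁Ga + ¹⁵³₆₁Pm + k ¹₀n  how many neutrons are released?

Conserve mass number: 233 = 78 + 153 + k, so k = 233 − 231 = 2.
Check atomic number: 92 = 31 + 61 + 0 = 92. ✓

2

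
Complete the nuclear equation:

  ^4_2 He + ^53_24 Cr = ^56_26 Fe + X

neutron

Conserve mass number: 4 + 53 = 56 + A, so A = 1.
Conserve atomic number: 2 + 24 = 26 + Z, so Z = 0.
A = 1 and Z = 0 is ^1_0 n — a neutron.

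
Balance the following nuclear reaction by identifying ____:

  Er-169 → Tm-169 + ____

Conserve mass number: 169 = 169 + A, so A = 0.
Conserve atomic number: 68 = 69 + Z, so Z = -1.
A = 0 and Z = -1 is e⁻ — a beta-minus particle.

beta-minus particle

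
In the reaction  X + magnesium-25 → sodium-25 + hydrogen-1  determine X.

neutron

Conserve mass number: A + 25 = 25 + 1, so A = 1.
Conserve atomic number: Z + 12 = 11 + 1, so Z = 0.
A = 1 and Z = 0 is neutron — a neutron.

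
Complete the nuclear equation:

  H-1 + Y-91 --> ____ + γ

Zr-92

Conserve mass number: 1 + 91 = A + 0, so A = 92.
Conserve atomic number: 1 + 39 = Z + 0, so Z = 40.
Z = 40 is zirconium, so the species is Zr-92.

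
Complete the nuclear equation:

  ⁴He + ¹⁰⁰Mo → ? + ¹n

Conserve mass number: 4 + 100 = A + 1, so A = 103.
Conserve atomic number: 2 + 42 = Z + 0, so Z = 44.
Z = 44 is ruthenium, so the species is ¹⁰³Ru.

Ru-103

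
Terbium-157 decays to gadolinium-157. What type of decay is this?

beta-plus decay or electron capture

ΔA = 157 − 157 = 0; ΔZ = 64 − 65 = -1.
A is unchanged and Z drops by 1 — a proton has become a neutron (β⁺ emission or electron capture).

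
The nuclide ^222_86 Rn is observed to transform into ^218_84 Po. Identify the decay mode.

alpha decay

ΔA = 218 − 222 = -4; ΔZ = 84 − 86 = -2.
A drops by 4 and Z drops by 2 — the signature of alpha emission.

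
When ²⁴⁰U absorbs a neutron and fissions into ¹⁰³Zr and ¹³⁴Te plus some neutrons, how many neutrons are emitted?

4

Conserve mass number: 241 = 103 + 134 + k, so k = 241 − 237 = 4.
Check atomic number: 92 = 40 + 52 + 0 = 92. ✓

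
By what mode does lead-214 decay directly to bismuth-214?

beta-minus decay

ΔA = 214 − 214 = 0; ΔZ = 83 − 82 = +1.
A is unchanged and Z rises by 1 — a neutron has become a proton (β⁻ decay).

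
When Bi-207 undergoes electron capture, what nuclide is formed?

Pb-207

Electron capture: mass number changes by +0, atomic number by -1.
A: 207 = 207; Z: 83 − 1 = 82.
Z = 82 is lead, so the daughter is Pb-207.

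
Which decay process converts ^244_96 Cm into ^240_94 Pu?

ΔA = 240 − 244 = -4; ΔZ = 94 − 96 = -2.
A drops by 4 and Z drops by 2 — the signature of alpha emission.

alpha decay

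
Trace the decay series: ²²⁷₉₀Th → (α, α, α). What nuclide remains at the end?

Start: (A, Z) = (227, 90).
After α: (223, 88).
After α: (219, 86).
After α: (215, 84).
Z = 84 is polonium.

Po-215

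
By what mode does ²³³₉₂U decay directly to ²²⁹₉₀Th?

ΔA = 229 − 233 = -4; ΔZ = 90 − 92 = -2.
A drops by 4 and Z drops by 2 — the signature of alpha emission.

alpha decay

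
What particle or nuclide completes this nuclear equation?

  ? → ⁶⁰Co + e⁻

Conserve mass number: A = 60 + 0, so A = 60.
Conserve atomic number: Z = 27 − 1, so Z = 26.
Z = 26 is iron, so the species is ⁶⁰Fe.

Fe-60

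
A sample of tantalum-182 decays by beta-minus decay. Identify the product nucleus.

Beta-minus decay: mass number changes by +0, atomic number by +1.
A: 182 = 182; Z: 73 + 1 = 74.
Z = 74 is tungsten, so the daughter is tungsten-182.

W-182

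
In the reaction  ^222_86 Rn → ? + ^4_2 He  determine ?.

Conserve mass number: 222 = A + 4, so A = 218.
Conserve atomic number: 86 = Z + 2, so Z = 84.
Z = 84 is polonium, so the species is ^218_84 Po.

Po-218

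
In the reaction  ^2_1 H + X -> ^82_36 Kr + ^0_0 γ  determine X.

Br-80

Conserve mass number: 2 + A = 82 + 0, so A = 80.
Conserve atomic number: 1 + Z = 36 + 0, so Z = 35.
Z = 35 is bromine, so the species is ^80_35 Br.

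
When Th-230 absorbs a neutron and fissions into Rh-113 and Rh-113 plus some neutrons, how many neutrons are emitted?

5

Conserve mass number: 231 = 113 + 113 + k, so k = 231 − 226 = 5.
Check atomic number: 90 = 45 + 45 + 0 = 90. ✓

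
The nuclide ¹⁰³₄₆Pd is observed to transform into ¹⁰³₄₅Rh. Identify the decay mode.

beta-plus decay or electron capture

ΔA = 103 − 103 = 0; ΔZ = 45 − 46 = -1.
A is unchanged and Z drops by 1 — a proton has become a neutron (β⁺ emission or electron capture).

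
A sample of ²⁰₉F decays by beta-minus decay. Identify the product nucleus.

Beta-minus decay: mass number changes by +0, atomic number by +1.
A: 20 = 20; Z: 9 + 1 = 10.
Z = 10 is neon, so the daughter is ²⁰₁₀Ne.

Ne-20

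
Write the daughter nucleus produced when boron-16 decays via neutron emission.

Neutron emission: mass number changes by -1, atomic number by +0.
A: 16 − 1 = 15; Z: 5 = 5.
Z = 5 is boron, so the daughter is boron-15.

B-15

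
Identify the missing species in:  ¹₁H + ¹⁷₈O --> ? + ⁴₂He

Conserve mass number: 1 + 17 = A + 4, so A = 14.
Conserve atomic number: 1 + 8 = Z + 2, so Z = 7.
Z = 7 is nitrogen, so the species is ¹⁴₇N.

N-14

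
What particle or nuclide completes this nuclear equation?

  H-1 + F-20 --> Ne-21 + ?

gamma ray

Conserve mass number: 1 + 20 = 21 + A, so A = 0.
Conserve atomic number: 1 + 9 = 10 + Z, so Z = 0.
A = 0 and Z = 0 is γ — a gamma ray.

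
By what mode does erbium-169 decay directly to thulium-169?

beta-minus decay

ΔA = 169 − 169 = 0; ΔZ = 69 − 68 = +1.
A is unchanged and Z rises by 1 — a neutron has become a proton (β⁻ decay).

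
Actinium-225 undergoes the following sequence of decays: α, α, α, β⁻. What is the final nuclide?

Start: (A, Z) = (225, 89).
After α: (221, 87).
After α: (217, 85).
After α: (213, 83).
After β⁻: (213, 84).
Z = 84 is polonium.

Po-213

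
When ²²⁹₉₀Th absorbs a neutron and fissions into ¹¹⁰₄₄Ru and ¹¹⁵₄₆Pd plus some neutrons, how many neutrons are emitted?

Conserve mass number: 230 = 110 + 115 + k, so k = 230 − 225 = 5.
Check atomic number: 90 = 44 + 46 + 0 = 90. ✓

5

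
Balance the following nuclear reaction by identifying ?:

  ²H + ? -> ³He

Conserve mass number: 2 + A = 3, so A = 1.
Conserve atomic number: 1 + Z = 2, so Z = 1.
A = 1 and Z = 1 is ¹H — a proton.

proton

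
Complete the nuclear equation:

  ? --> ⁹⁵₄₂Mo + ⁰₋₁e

Nb-95

Conserve mass number: A = 95 + 0, so A = 95.
Conserve atomic number: Z = 42 − 1, so Z = 41.
Z = 41 is niobium, so the species is ⁹⁵₄₁Nb.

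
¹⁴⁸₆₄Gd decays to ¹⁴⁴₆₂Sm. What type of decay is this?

alpha decay

ΔA = 144 − 148 = -4; ΔZ = 62 − 64 = -2.
A drops by 4 and Z drops by 2 — the signature of alpha emission.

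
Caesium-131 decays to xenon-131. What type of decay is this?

ΔA = 131 − 131 = 0; ΔZ = 54 − 55 = -1.
A is unchanged and Z drops by 1 — a proton has become a neutron (β⁺ emission or electron capture).

beta-plus decay or electron capture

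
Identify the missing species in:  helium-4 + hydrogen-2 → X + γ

Li-6

Conserve mass number: 4 + 2 = A + 0, so A = 6.
Conserve atomic number: 2 + 1 = Z + 0, so Z = 3.
Z = 3 is lithium, so the species is lithium-6.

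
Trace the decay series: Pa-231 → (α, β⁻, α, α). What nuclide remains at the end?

Start: (A, Z) = (231, 91).
After α: (227, 89).
After β⁻: (227, 90).
After α: (223, 88).
After α: (219, 86).
Z = 86 is radon.

Rn-219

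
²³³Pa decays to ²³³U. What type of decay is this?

beta-minus decay

ΔA = 233 − 233 = 0; ΔZ = 92 − 91 = +1.
A is unchanged and Z rises by 1 — a neutron has become a proton (β⁻ decay).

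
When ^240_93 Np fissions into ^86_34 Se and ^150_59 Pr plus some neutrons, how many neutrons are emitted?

4

Conserve mass number: 240 = 86 + 150 + k, so k = 240 − 236 = 4.
Check atomic number: 93 = 34 + 59 + 0 = 93. ✓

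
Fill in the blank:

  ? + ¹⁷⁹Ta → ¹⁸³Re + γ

Conserve mass number: A + 179 = 183 + 0, so A = 4.
Conserve atomic number: Z + 73 = 75 + 0, so Z = 2.
A = 4 and Z = 2 is ⁴He — an alpha particle.

alpha particle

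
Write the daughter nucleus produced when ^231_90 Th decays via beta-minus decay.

Beta-minus decay: mass number changes by +0, atomic number by +1.
A: 231 = 231; Z: 90 + 1 = 91.
Z = 91 is protactinium, so the daughter is ^231_91 Pa.

Pa-231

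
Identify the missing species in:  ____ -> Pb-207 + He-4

Conserve mass number: A = 207 + 4, so A = 211.
Conserve atomic number: Z = 82 + 2, so Z = 84.
Z = 84 is polonium, so the species is Po-211.

Po-211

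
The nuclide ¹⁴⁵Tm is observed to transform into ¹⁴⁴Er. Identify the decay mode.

ΔA = 144 − 145 = -1; ΔZ = 68 − 69 = -1.
A drops by 1 and Z drops by 1 — a proton was emitted.

proton emission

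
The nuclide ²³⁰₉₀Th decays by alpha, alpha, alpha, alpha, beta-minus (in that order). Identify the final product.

Start: (A, Z) = (230, 90).
After α: (226, 88).
After α: (222, 86).
After α: (218, 84).
After α: (214, 82).
After β⁻: (214, 83).
Z = 83 is bismuth.

Bi-214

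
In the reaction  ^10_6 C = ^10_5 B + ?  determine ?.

Conserve mass number: 10 = 10 + A, so A = 0.
Conserve atomic number: 6 = 5 + Z, so Z = 1.
A = 0 and Z = 1 is ^0_1 e — a positron.

positron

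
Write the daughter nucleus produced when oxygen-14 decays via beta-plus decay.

N-14

Beta-plus decay: mass number changes by +0, atomic number by -1.
A: 14 = 14; Z: 8 − 1 = 7.
Z = 7 is nitrogen, so the daughter is nitrogen-14.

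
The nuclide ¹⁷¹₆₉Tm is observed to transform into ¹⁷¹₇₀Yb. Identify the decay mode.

ΔA = 171 − 171 = 0; ΔZ = 70 − 69 = +1.
A is unchanged and Z rises by 1 — a neutron has become a proton (β⁻ decay).

beta-minus decay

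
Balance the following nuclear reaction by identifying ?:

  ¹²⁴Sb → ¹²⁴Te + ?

beta-minus particle

Conserve mass number: 124 = 124 + A, so A = 0.
Conserve atomic number: 51 = 52 + Z, so Z = -1.
A = 0 and Z = -1 is e⁻ — a beta-minus particle.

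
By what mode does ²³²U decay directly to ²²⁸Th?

ΔA = 228 − 232 = -4; ΔZ = 90 − 92 = -2.
A drops by 4 and Z drops by 2 — the signature of alpha emission.

alpha decay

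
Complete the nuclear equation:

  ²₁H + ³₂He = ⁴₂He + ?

Conserve mass number: 2 + 3 = 4 + A, so A = 1.
Conserve atomic number: 1 + 2 = 2 + Z, so Z = 1.
A = 1 and Z = 1 is ¹₁H — a proton.

proton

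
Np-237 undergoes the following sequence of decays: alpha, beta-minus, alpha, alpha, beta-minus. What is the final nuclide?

Start: (A, Z) = (237, 93).
After α: (233, 91).
After β⁻: (233, 92).
After α: (229, 90).
After α: (225, 88).
After β⁻: (225, 89).
Z = 89 is actinium.

Ac-225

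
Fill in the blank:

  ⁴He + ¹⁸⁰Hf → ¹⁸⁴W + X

Conserve mass number: 4 + 180 = 184 + A, so A = 0.
Conserve atomic number: 2 + 72 = 74 + Z, so Z = 0.
A = 0 and Z = 0 is γ — a gamma ray.

gamma ray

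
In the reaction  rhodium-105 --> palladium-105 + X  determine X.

beta-minus particle

Conserve mass number: 105 = 105 + A, so A = 0.
Conserve atomic number: 45 = 46 + Z, so Z = -1.
A = 0 and Z = -1 is e⁻ — a beta-minus particle.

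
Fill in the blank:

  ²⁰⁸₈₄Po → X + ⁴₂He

Conserve mass number: 208 = A + 4, so A = 204.
Conserve atomic number: 84 = Z + 2, so Z = 82.
Z = 82 is lead, so the species is ²⁰⁴₈₂Pb.

Pb-204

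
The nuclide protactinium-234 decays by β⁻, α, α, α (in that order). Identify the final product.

Rn-222

Start: (A, Z) = (234, 91).
After β⁻: (234, 92).
After α: (230, 90).
After α: (226, 88).
After α: (222, 86).
Z = 86 is radon.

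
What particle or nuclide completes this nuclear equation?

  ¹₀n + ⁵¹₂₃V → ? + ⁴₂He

Conserve mass number: 1 + 51 = A + 4, so A = 48.
Conserve atomic number: 0 + 23 = Z + 2, so Z = 21.
Z = 21 is scandium, so the species is ⁴⁸₂₁Sc.

Sc-48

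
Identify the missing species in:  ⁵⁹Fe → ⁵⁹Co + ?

Conserve mass number: 59 = 59 + A, so A = 0.
Conserve atomic number: 26 = 27 + Z, so Z = -1.
A = 0 and Z = -1 is e⁻ — a beta-minus particle.

beta-minus particle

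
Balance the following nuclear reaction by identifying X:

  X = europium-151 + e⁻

Conserve mass number: A = 151 + 0, so A = 151.
Conserve atomic number: Z = 63 − 1, so Z = 62.
Z = 62 is samarium, so the species is samarium-151.

Sm-151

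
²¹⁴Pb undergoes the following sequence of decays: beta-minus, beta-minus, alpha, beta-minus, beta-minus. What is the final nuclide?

Po-210

Start: (A, Z) = (214, 82).
After β⁻: (214, 83).
After β⁻: (214, 84).
After α: (210, 82).
After β⁻: (210, 83).
After β⁻: (210, 84).
Z = 84 is polonium.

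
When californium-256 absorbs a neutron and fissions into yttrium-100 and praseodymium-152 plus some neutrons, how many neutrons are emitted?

5

Conserve mass number: 257 = 100 + 152 + k, so k = 257 − 252 = 5.
Check atomic number: 98 = 39 + 59 + 0 = 98. ✓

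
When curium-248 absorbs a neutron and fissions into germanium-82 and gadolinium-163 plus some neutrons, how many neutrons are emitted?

Conserve mass number: 249 = 82 + 163 + k, so k = 249 − 245 = 4.
Check atomic number: 96 = 32 + 64 + 0 = 96. ✓

4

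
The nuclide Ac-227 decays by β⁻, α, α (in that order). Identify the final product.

Start: (A, Z) = (227, 89).
After β⁻: (227, 90).
After α: (223, 88).
After α: (219, 86).
Z = 86 is radon.

Rn-219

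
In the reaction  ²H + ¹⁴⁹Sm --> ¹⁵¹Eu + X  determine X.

Conserve mass number: 2 + 149 = 151 + A, so A = 0.
Conserve atomic number: 1 + 62 = 63 + Z, so Z = 0.
A = 0 and Z = 0 is γ — a gamma ray.

gamma ray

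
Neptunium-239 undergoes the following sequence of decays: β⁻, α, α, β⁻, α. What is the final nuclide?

Start: (A, Z) = (239, 93).
After β⁻: (239, 94).
After α: (235, 92).
After α: (231, 90).
After β⁻: (231, 91).
After α: (227, 89).
Z = 89 is actinium.

Ac-227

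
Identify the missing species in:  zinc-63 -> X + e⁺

Cu-63

Conserve mass number: 63 = A + 0, so A = 63.
Conserve atomic number: 30 = Z + 1, so Z = 29.
Z = 29 is copper, so the species is copper-63.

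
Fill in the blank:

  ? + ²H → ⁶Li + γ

alpha particle

Conserve mass number: A + 2 = 6 + 0, so A = 4.
Conserve atomic number: Z + 1 = 3 + 0, so Z = 2.
A = 4 and Z = 2 is ⁴He — an alpha particle.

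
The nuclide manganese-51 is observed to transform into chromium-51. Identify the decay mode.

ΔA = 51 − 51 = 0; ΔZ = 24 − 25 = -1.
A is unchanged and Z drops by 1 — a proton has become a neutron (β⁺ emission or electron capture).

beta-plus decay or electron capture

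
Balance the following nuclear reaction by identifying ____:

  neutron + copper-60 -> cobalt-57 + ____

Conserve mass number: 1 + 60 = 57 + A, so A = 4.
Conserve atomic number: 0 + 29 = 27 + Z, so Z = 2.
A = 4 and Z = 2 is helium-4 — an alpha particle.

alpha particle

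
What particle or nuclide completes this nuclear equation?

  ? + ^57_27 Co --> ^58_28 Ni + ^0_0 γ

Conserve mass number: A + 57 = 58 + 0, so A = 1.
Conserve atomic number: Z + 27 = 28 + 0, so Z = 1.
A = 1 and Z = 1 is ^1_1 H — a proton.

proton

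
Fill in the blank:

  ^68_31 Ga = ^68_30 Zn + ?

positron

Conserve mass number: 68 = 68 + A, so A = 0.
Conserve atomic number: 31 = 30 + Z, so Z = 1.
A = 0 and Z = 1 is ^0_1 e — a positron.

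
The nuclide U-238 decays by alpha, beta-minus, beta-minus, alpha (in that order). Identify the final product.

Start: (A, Z) = (238, 92).
After α: (234, 90).
After β⁻: (234, 91).
After β⁻: (234, 92).
After α: (230, 90).
Z = 90 is thorium.

Th-230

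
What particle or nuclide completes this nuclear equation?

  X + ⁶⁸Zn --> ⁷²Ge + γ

alpha particle

Conserve mass number: A + 68 = 72 + 0, so A = 4.
Conserve atomic number: Z + 30 = 32 + 0, so Z = 2.
A = 4 and Z = 2 is ⁴He — an alpha particle.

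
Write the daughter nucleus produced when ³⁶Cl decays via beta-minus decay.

Ar-36

Beta-minus decay: mass number changes by +0, atomic number by +1.
A: 36 = 36; Z: 17 + 1 = 18.
Z = 18 is argon, so the daughter is ³⁶Ar.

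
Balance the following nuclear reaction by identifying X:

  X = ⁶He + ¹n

He-7

Conserve mass number: A = 6 + 1, so A = 7.
Conserve atomic number: Z = 2 + 0, so Z = 2.
Z = 2 is helium, so the species is ⁷He.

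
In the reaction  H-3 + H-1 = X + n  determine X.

Conserve mass number: 3 + 1 = A + 1, so A = 3.
Conserve atomic number: 1 + 1 = Z + 0, so Z = 2.
Z = 2 is helium, so the species is He-3.

He-3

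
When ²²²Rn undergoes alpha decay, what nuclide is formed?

Po-218

Alpha decay: mass number changes by -4, atomic number by -2.
A: 222 − 4 = 218; Z: 86 − 2 = 84.
Z = 84 is polonium, so the daughter is ²¹⁸Po.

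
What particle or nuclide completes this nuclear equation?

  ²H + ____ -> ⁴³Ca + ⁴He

Conserve mass number: 2 + A = 43 + 4, so A = 45.
Conserve atomic number: 1 + Z = 20 + 2, so Z = 21.
Z = 21 is scandium, so the species is ⁴⁵Sc.

Sc-45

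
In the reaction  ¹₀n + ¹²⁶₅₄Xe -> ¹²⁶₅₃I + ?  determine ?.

proton

Conserve mass number: 1 + 126 = 126 + A, so A = 1.
Conserve atomic number: 0 + 54 = 53 + Z, so Z = 1.
A = 1 and Z = 1 is ¹₁H — a proton.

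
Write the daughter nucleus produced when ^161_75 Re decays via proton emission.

Proton emission: mass number changes by -1, atomic number by -1.
A: 161 − 1 = 160; Z: 75 − 1 = 74.
Z = 74 is tungsten, so the daughter is ^160_74 W.

W-160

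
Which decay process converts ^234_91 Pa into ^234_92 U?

ΔA = 234 − 234 = 0; ΔZ = 92 − 91 = +1.
A is unchanged and Z rises by 1 — a neutron has become a proton (β⁻ decay).

beta-minus decay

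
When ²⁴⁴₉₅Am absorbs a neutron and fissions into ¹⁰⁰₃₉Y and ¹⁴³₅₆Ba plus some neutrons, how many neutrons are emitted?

2

Conserve mass number: 245 = 100 + 143 + k, so k = 245 − 243 = 2.
Check atomic number: 95 = 39 + 56 + 0 = 95. ✓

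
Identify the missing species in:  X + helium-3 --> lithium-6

triton

Conserve mass number: A + 3 = 6, so A = 3.
Conserve atomic number: Z + 2 = 3, so Z = 1.
A = 3 and Z = 1 is hydrogen-3 — a triton.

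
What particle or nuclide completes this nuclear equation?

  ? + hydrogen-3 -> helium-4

Conserve mass number: A + 3 = 4, so A = 1.
Conserve atomic number: Z + 1 = 2, so Z = 1.
A = 1 and Z = 1 is hydrogen-1 — a proton.

proton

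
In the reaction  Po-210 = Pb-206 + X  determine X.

Conserve mass number: 210 = 206 + A, so A = 4.
Conserve atomic number: 84 = 82 + Z, so Z = 2.
A = 4 and Z = 2 is He-4 — an alpha particle.

alpha particle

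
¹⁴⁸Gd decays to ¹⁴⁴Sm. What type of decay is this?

ΔA = 144 − 148 = -4; ΔZ = 62 − 64 = -2.
A drops by 4 and Z drops by 2 — the signature of alpha emission.

alpha decay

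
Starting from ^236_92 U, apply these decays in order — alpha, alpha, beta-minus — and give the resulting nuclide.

Start: (A, Z) = (236, 92).
After α: (232, 90).
After α: (228, 88).
After β⁻: (228, 89).
Z = 89 is actinium.

Ac-228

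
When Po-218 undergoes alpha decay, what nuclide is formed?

Pb-214

Alpha decay: mass number changes by -4, atomic number by -2.
A: 218 − 4 = 214; Z: 84 − 2 = 82.
Z = 82 is lead, so the daughter is Pb-214.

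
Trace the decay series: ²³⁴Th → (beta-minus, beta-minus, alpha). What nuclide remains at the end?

Start: (A, Z) = (234, 90).
After β⁻: (234, 91).
After β⁻: (234, 92).
After α: (230, 90).
Z = 90 is thorium.

Th-230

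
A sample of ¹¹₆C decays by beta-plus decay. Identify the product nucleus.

B-11

Beta-plus decay: mass number changes by +0, atomic number by -1.
A: 11 = 11; Z: 6 − 1 = 5.
Z = 5 is boron, so the daughter is ¹¹₅B.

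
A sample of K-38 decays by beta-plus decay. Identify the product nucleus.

Beta-plus decay: mass number changes by +0, atomic number by -1.
A: 38 = 38; Z: 19 − 1 = 18.
Z = 18 is argon, so the daughter is Ar-38.

Ar-38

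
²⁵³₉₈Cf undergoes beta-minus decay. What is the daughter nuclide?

Es-253

Beta-minus decay: mass number changes by +0, atomic number by +1.
A: 253 = 253; Z: 98 + 1 = 99.
Z = 99 is einsteinium, so the daughter is ²⁵³₉₉Es.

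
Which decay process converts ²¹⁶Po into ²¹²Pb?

ΔA = 212 − 216 = -4; ΔZ = 82 − 84 = -2.
A drops by 4 and Z drops by 2 — the signature of alpha emission.

alpha decay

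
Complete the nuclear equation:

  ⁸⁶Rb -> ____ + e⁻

Conserve mass number: 86 = A + 0, so A = 86.
Conserve atomic number: 37 = Z − 1, so Z = 38.
Z = 38 is strontium, so the species is ⁸⁶Sr.

Sr-86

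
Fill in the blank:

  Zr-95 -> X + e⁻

Conserve mass number: 95 = A + 0, so A = 95.
Conserve atomic number: 40 = Z − 1, so Z = 41.
Z = 41 is niobium, so the species is Nb-95.

Nb-95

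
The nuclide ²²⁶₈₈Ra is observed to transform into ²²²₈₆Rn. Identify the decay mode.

alpha decay

ΔA = 222 − 226 = -4; ΔZ = 86 − 88 = -2.
A drops by 4 and Z drops by 2 — the signature of alpha emission.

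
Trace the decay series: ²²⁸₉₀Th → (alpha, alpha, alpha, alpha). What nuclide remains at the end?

Pb-212

Start: (A, Z) = (228, 90).
After α: (224, 88).
After α: (220, 86).
After α: (216, 84).
After α: (212, 82).
Z = 82 is lead.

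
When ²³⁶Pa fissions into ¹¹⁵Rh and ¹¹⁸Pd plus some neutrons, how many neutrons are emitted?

3

Conserve mass number: 236 = 115 + 118 + k, so k = 236 − 233 = 3.
Check atomic number: 91 = 45 + 46 + 0 = 91. ✓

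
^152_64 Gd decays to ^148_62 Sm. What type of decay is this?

ΔA = 148 − 152 = -4; ΔZ = 62 − 64 = -2.
A drops by 4 and Z drops by 2 — the signature of alpha emission.

alpha decay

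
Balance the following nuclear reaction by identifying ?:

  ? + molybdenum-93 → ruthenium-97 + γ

Conserve mass number: A + 93 = 97 + 0, so A = 4.
Conserve atomic number: Z + 42 = 44 + 0, so Z = 2.
A = 4 and Z = 2 is helium-4 — an alpha particle.

alpha particle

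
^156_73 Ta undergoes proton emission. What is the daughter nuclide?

Hf-155

Proton emission: mass number changes by -1, atomic number by -1.
A: 156 − 1 = 155; Z: 73 − 1 = 72.
Z = 72 is hafnium, so the daughter is ^155_72 Hf.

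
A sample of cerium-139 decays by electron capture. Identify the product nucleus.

La-139

Electron capture: mass number changes by +0, atomic number by -1.
A: 139 = 139; Z: 58 − 1 = 57.
Z = 57 is lanthanum, so the daughter is lanthanum-139.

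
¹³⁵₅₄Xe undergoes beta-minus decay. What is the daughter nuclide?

Beta-minus decay: mass number changes by +0, atomic number by +1.
A: 135 = 135; Z: 54 + 1 = 55.
Z = 55 is caesium, so the daughter is ¹³⁵₅₅Cs.

Cs-135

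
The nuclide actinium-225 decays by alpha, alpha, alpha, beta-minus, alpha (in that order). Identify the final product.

Start: (A, Z) = (225, 89).
After α: (221, 87).
After α: (217, 85).
After α: (213, 83).
After β⁻: (213, 84).
After α: (209, 82).
Z = 82 is lead.

Pb-209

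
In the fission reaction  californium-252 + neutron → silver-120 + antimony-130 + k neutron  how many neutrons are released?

3

Conserve mass number: 253 = 120 + 130 + k, so k = 253 − 250 = 3.
Check atomic number: 98 = 47 + 51 + 0 = 98. ✓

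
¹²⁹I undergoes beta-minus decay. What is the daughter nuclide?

Xe-129

Beta-minus decay: mass number changes by +0, atomic number by +1.
A: 129 = 129; Z: 53 + 1 = 54.
Z = 54 is xenon, so the daughter is ¹²⁹Xe.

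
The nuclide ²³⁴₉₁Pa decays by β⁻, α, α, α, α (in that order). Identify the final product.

Start: (A, Z) = (234, 91).
After β⁻: (234, 92).
After α: (230, 90).
After α: (226, 88).
After α: (222, 86).
After α: (218, 84).
Z = 84 is polonium.

Po-218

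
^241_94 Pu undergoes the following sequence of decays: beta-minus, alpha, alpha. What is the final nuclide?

Start: (A, Z) = (241, 94).
After β⁻: (241, 95).
After α: (237, 93).
After α: (233, 91).
Z = 91 is protactinium.

Pa-233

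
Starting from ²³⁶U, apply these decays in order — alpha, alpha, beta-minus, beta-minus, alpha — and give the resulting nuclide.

Start: (A, Z) = (236, 92).
After α: (232, 90).
After α: (228, 88).
After β⁻: (228, 89).
After β⁻: (228, 90).
After α: (224, 88).
Z = 88 is radium.

Ra-224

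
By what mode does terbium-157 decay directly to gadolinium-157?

ΔA = 157 − 157 = 0; ΔZ = 64 − 65 = -1.
A is unchanged and Z drops by 1 — a proton has become a neutron (β⁺ emission or electron capture).

beta-plus decay or electron capture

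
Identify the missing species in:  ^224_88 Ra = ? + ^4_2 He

Conserve mass number: 224 = A + 4, so A = 220.
Conserve atomic number: 88 = Z + 2, so Z = 86.
Z = 86 is radon, so the species is ^220_86 Rn.

Rn-220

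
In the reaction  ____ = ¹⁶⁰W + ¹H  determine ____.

Conserve mass number: A = 160 + 1, so A = 161.
Conserve atomic number: Z = 74 + 1, so Z = 75.
Z = 75 is rhenium, so the species is ¹⁶¹Re.

Re-161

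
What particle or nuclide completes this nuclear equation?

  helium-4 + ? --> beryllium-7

Conserve mass number: 4 + A = 7, so A = 3.
Conserve atomic number: 2 + Z = 4, so Z = 2.
Z = 2 is helium, so the species is helium-3.

He-3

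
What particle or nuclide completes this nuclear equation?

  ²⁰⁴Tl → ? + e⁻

Conserve mass number: 204 = A + 0, so A = 204.
Conserve atomic number: 81 = Z − 1, so Z = 82.
Z = 82 is lead, so the species is ²⁰⁴Pb.

Pb-204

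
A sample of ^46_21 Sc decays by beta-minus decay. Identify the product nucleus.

Ti-46

Beta-minus decay: mass number changes by +0, atomic number by +1.
A: 46 = 46; Z: 21 + 1 = 22.
Z = 22 is titanium, so the daughter is ^46_22 Ti.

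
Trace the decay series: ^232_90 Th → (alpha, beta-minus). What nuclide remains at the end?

Start: (A, Z) = (232, 90).
After α: (228, 88).
After β⁻: (228, 89).
Z = 89 is actinium.

Ac-228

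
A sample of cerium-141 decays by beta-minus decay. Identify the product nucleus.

Beta-minus decay: mass number changes by +0, atomic number by +1.
A: 141 = 141; Z: 58 + 1 = 59.
Z = 59 is praseodymium, so the daughter is praseodymium-141.

Pr-141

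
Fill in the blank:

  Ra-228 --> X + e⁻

Ac-228

Conserve mass number: 228 = A + 0, so A = 228.
Conserve atomic number: 88 = Z − 1, so Z = 89.
Z = 89 is actinium, so the species is Ac-228.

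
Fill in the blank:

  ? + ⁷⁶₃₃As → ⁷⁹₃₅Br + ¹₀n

Conserve mass number: A + 76 = 79 + 1, so A = 4.
Conserve atomic number: Z + 33 = 35 + 0, so Z = 2.
A = 4 and Z = 2 is ⁴₂He — an alpha particle.

alpha particle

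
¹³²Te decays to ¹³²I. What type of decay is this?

beta-minus decay

ΔA = 132 − 132 = 0; ΔZ = 53 − 52 = +1.
A is unchanged and Z rises by 1 — a neutron has become a proton (β⁻ decay).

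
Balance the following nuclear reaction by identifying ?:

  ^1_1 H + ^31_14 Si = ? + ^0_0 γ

Conserve mass number: 1 + 31 = A + 0, so A = 32.
Conserve atomic number: 1 + 14 = Z + 0, so Z = 15.
Z = 15 is phosphorus, so the species is ^32_15 P.

P-32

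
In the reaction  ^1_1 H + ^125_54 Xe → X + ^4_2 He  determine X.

Conserve mass number: 1 + 125 = A + 4, so A = 122.
Conserve atomic number: 1 + 54 = Z + 2, so Z = 53.
Z = 53 is iodine, so the species is ^122_53 I.

I-122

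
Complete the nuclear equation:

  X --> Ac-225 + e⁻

Conserve mass number: A = 225 + 0, so A = 225.
Conserve atomic number: Z = 89 − 1, so Z = 88.
Z = 88 is radium, so the species is Ra-225.

Ra-225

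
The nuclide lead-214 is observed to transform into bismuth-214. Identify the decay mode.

ΔA = 214 − 214 = 0; ΔZ = 83 − 82 = +1.
A is unchanged and Z rises by 1 — a neutron has become a proton (β⁻ decay).

beta-minus decay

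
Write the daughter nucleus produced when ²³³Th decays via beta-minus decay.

Pa-233

Beta-minus decay: mass number changes by +0, atomic number by +1.
A: 233 = 233; Z: 90 + 1 = 91.
Z = 91 is protactinium, so the daughter is ²³³Pa.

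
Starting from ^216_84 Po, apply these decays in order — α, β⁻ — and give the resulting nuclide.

Bi-212

Start: (A, Z) = (216, 84).
After α: (212, 82).
After β⁻: (212, 83).
Z = 83 is bismuth.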